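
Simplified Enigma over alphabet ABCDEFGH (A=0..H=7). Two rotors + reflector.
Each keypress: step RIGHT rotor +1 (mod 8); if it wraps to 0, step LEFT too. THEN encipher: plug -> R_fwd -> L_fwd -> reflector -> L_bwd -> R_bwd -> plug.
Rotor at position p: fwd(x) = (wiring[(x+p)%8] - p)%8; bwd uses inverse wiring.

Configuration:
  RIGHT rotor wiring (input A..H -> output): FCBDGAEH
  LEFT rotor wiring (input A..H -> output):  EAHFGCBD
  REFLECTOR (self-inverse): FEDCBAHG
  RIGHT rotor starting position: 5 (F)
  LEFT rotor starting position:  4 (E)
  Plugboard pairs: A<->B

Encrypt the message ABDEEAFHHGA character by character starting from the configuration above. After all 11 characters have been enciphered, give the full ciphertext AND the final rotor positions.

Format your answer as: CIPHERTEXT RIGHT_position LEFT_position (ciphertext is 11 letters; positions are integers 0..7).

Answer: EAABGFCAEFB 0 6

Derivation:
Char 1 ('A'): step: R->6, L=4; A->plug->B->R->B->L->G->refl->H->L'->D->R'->E->plug->E
Char 2 ('B'): step: R->7, L=4; B->plug->A->R->A->L->C->refl->D->L'->G->R'->B->plug->A
Char 3 ('D'): step: R->0, L->5 (L advanced); D->plug->D->R->D->L->H->refl->G->L'->C->R'->B->plug->A
Char 4 ('E'): step: R->1, L=5; E->plug->E->R->H->L->B->refl->E->L'->B->R'->A->plug->B
Char 5 ('E'): step: R->2, L=5; E->plug->E->R->C->L->G->refl->H->L'->D->R'->G->plug->G
Char 6 ('A'): step: R->3, L=5; A->plug->B->R->D->L->H->refl->G->L'->C->R'->F->plug->F
Char 7 ('F'): step: R->4, L=5; F->plug->F->R->G->L->A->refl->F->L'->A->R'->C->plug->C
Char 8 ('H'): step: R->5, L=5; H->plug->H->R->B->L->E->refl->B->L'->H->R'->B->plug->A
Char 9 ('H'): step: R->6, L=5; H->plug->H->R->C->L->G->refl->H->L'->D->R'->E->plug->E
Char 10 ('G'): step: R->7, L=5; G->plug->G->R->B->L->E->refl->B->L'->H->R'->F->plug->F
Char 11 ('A'): step: R->0, L->6 (L advanced); A->plug->B->R->C->L->G->refl->H->L'->F->R'->A->plug->B
Final: ciphertext=EAABGFCAEFB, RIGHT=0, LEFT=6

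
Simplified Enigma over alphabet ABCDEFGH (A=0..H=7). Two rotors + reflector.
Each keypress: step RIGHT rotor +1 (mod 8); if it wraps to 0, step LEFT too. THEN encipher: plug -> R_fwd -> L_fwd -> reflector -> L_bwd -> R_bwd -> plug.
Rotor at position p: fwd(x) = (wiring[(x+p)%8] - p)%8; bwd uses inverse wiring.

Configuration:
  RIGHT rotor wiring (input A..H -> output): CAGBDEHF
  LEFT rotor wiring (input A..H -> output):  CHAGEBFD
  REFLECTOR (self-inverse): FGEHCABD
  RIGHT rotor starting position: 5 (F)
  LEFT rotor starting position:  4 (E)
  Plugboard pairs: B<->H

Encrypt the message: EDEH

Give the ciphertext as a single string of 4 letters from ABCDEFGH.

Char 1 ('E'): step: R->6, L=4; E->plug->E->R->A->L->A->refl->F->L'->B->R'->A->plug->A
Char 2 ('D'): step: R->7, L=4; D->plug->D->R->H->L->C->refl->E->L'->G->R'->A->plug->A
Char 3 ('E'): step: R->0, L->5 (L advanced); E->plug->E->R->D->L->F->refl->A->L'->B->R'->D->plug->D
Char 4 ('H'): step: R->1, L=5; H->plug->B->R->F->L->D->refl->H->L'->H->R'->A->plug->A

Answer: AADA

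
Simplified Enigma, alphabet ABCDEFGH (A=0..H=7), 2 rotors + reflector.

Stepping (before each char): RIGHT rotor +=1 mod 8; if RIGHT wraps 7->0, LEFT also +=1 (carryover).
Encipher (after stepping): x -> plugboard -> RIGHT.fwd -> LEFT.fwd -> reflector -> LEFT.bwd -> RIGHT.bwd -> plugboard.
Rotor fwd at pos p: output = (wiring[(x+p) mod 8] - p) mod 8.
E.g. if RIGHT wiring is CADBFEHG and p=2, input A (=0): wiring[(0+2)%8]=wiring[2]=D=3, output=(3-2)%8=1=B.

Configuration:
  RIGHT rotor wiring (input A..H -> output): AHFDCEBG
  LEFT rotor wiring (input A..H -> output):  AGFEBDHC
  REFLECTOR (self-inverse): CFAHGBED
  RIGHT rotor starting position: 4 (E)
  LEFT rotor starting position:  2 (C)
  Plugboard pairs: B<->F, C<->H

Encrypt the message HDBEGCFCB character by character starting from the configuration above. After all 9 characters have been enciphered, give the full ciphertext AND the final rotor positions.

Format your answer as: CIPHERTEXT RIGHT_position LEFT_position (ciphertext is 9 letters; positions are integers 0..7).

Char 1 ('H'): step: R->5, L=2; H->plug->C->R->B->L->C->refl->A->L'->F->R'->H->plug->C
Char 2 ('D'): step: R->6, L=2; D->plug->D->R->B->L->C->refl->A->L'->F->R'->F->plug->B
Char 3 ('B'): step: R->7, L=2; B->plug->F->R->D->L->B->refl->F->L'->E->R'->E->plug->E
Char 4 ('E'): step: R->0, L->3 (L advanced); E->plug->E->R->C->L->A->refl->C->L'->H->R'->B->plug->F
Char 5 ('G'): step: R->1, L=3; G->plug->G->R->F->L->F->refl->B->L'->A->R'->F->plug->B
Char 6 ('C'): step: R->2, L=3; C->plug->H->R->F->L->F->refl->B->L'->A->R'->C->plug->H
Char 7 ('F'): step: R->3, L=3; F->plug->B->R->H->L->C->refl->A->L'->C->R'->H->plug->C
Char 8 ('C'): step: R->4, L=3; C->plug->H->R->H->L->C->refl->A->L'->C->R'->D->plug->D
Char 9 ('B'): step: R->5, L=3; B->plug->F->R->A->L->B->refl->F->L'->F->R'->H->plug->C
Final: ciphertext=CBEFBHCDC, RIGHT=5, LEFT=3

Answer: CBEFBHCDC 5 3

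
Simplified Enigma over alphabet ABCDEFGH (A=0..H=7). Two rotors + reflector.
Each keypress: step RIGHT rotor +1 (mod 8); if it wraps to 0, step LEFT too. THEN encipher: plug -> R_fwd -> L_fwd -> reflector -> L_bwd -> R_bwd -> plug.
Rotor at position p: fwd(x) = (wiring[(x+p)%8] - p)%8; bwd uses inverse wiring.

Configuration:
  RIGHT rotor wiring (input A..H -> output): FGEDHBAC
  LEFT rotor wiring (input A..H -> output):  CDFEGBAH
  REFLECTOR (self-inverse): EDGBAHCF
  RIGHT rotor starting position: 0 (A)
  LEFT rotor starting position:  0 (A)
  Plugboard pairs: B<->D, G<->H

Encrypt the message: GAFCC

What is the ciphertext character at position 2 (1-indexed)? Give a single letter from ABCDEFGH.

Char 1 ('G'): step: R->1, L=0; G->plug->H->R->E->L->G->refl->C->L'->A->R'->E->plug->E
Char 2 ('A'): step: R->2, L=0; A->plug->A->R->C->L->F->refl->H->L'->H->R'->D->plug->B

B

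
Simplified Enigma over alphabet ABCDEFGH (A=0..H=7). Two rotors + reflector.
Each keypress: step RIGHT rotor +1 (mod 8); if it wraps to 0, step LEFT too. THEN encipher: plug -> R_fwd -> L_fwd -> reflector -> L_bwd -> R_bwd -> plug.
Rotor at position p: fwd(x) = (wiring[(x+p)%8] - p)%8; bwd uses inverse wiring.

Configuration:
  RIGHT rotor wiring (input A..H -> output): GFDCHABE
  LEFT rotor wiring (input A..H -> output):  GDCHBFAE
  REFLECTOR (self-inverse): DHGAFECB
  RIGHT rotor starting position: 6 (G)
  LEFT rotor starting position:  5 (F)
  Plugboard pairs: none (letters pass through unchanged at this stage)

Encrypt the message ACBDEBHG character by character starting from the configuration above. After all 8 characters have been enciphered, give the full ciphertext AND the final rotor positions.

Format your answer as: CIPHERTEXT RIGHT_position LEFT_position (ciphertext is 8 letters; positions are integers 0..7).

Answer: BHDFHAFC 6 6

Derivation:
Char 1 ('A'): step: R->7, L=5; A->plug->A->R->F->L->F->refl->E->L'->H->R'->B->plug->B
Char 2 ('C'): step: R->0, L->6 (L advanced); C->plug->C->R->D->L->F->refl->E->L'->E->R'->H->plug->H
Char 3 ('B'): step: R->1, L=6; B->plug->B->R->C->L->A->refl->D->L'->G->R'->D->plug->D
Char 4 ('D'): step: R->2, L=6; D->plug->D->R->G->L->D->refl->A->L'->C->R'->F->plug->F
Char 5 ('E'): step: R->3, L=6; E->plug->E->R->B->L->G->refl->C->L'->A->R'->H->plug->H
Char 6 ('B'): step: R->4, L=6; B->plug->B->R->E->L->E->refl->F->L'->D->R'->A->plug->A
Char 7 ('H'): step: R->5, L=6; H->plug->H->R->C->L->A->refl->D->L'->G->R'->F->plug->F
Char 8 ('G'): step: R->6, L=6; G->plug->G->R->B->L->G->refl->C->L'->A->R'->C->plug->C
Final: ciphertext=BHDFHAFC, RIGHT=6, LEFT=6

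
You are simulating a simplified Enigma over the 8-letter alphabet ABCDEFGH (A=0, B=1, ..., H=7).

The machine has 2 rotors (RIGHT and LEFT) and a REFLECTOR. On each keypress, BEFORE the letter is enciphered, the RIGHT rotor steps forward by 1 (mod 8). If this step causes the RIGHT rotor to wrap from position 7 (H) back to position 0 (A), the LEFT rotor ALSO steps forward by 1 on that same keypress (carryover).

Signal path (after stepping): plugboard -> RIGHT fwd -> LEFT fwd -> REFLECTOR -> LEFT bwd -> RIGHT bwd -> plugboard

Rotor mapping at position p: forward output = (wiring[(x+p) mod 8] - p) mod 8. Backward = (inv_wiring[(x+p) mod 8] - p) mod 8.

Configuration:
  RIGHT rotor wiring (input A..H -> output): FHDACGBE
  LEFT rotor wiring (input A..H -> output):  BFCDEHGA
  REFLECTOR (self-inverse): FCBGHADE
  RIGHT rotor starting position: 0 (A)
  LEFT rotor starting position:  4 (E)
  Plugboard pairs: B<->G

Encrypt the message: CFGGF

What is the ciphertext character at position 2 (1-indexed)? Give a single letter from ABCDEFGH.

Char 1 ('C'): step: R->1, L=4; C->plug->C->R->H->L->H->refl->E->L'->D->R'->G->plug->B
Char 2 ('F'): step: R->2, L=4; F->plug->F->R->C->L->C->refl->B->L'->F->R'->H->plug->H

H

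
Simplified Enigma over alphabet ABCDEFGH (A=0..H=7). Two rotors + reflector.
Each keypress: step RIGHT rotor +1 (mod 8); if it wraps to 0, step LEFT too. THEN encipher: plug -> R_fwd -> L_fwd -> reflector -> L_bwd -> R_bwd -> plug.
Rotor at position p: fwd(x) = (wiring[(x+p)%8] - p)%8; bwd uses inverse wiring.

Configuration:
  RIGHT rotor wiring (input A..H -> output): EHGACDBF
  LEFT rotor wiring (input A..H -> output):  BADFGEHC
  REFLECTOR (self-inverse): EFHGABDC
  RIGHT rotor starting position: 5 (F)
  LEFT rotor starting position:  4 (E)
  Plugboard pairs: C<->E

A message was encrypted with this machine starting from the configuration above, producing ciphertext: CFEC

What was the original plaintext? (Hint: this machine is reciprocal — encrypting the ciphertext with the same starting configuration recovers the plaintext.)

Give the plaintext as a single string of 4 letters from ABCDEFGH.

Char 1 ('C'): step: R->6, L=4; C->plug->E->R->A->L->C->refl->H->L'->G->R'->C->plug->E
Char 2 ('F'): step: R->7, L=4; F->plug->F->R->D->L->G->refl->D->L'->C->R'->H->plug->H
Char 3 ('E'): step: R->0, L->5 (L advanced); E->plug->C->R->G->L->A->refl->E->L'->D->R'->F->plug->F
Char 4 ('C'): step: R->1, L=5; C->plug->E->R->C->L->F->refl->B->L'->H->R'->C->plug->E

Answer: EHFE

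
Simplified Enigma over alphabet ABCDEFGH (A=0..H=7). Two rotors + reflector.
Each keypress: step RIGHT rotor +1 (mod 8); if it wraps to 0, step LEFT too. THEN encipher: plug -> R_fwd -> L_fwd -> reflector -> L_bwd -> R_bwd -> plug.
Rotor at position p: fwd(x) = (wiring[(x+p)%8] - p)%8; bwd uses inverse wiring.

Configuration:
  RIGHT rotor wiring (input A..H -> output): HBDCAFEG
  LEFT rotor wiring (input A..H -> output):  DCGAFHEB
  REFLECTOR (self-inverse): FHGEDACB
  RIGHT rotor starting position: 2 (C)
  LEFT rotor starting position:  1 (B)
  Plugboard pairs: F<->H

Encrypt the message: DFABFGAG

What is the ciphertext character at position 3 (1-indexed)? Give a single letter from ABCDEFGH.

Char 1 ('D'): step: R->3, L=1; D->plug->D->R->B->L->F->refl->A->L'->G->R'->G->plug->G
Char 2 ('F'): step: R->4, L=1; F->plug->H->R->G->L->A->refl->F->L'->B->R'->B->plug->B
Char 3 ('A'): step: R->5, L=1; A->plug->A->R->A->L->B->refl->H->L'->C->R'->D->plug->D

D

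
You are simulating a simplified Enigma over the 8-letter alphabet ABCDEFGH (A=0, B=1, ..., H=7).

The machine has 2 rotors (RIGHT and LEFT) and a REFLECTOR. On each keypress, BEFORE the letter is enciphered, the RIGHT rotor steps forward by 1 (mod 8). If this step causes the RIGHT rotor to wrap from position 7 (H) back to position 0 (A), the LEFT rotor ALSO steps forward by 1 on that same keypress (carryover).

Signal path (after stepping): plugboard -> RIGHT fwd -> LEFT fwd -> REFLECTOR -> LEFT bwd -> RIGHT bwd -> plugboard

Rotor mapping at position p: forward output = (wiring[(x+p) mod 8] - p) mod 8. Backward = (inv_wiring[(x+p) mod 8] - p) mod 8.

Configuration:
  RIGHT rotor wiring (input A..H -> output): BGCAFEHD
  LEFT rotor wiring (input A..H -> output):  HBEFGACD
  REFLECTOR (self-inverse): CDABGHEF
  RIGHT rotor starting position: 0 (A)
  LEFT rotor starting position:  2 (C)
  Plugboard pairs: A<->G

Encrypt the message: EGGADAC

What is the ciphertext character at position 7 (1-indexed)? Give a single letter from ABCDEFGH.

Char 1 ('E'): step: R->1, L=2; E->plug->E->R->D->L->G->refl->E->L'->C->R'->G->plug->A
Char 2 ('G'): step: R->2, L=2; G->plug->A->R->A->L->C->refl->A->L'->E->R'->H->plug->H
Char 3 ('G'): step: R->3, L=2; G->plug->A->R->F->L->B->refl->D->L'->B->R'->C->plug->C
Char 4 ('A'): step: R->4, L=2; A->plug->G->R->G->L->F->refl->H->L'->H->R'->D->plug->D
Char 5 ('D'): step: R->5, L=2; D->plug->D->R->E->L->A->refl->C->L'->A->R'->H->plug->H
Char 6 ('A'): step: R->6, L=2; A->plug->G->R->H->L->H->refl->F->L'->G->R'->H->plug->H
Char 7 ('C'): step: R->7, L=2; C->plug->C->R->H->L->H->refl->F->L'->G->R'->F->plug->F

F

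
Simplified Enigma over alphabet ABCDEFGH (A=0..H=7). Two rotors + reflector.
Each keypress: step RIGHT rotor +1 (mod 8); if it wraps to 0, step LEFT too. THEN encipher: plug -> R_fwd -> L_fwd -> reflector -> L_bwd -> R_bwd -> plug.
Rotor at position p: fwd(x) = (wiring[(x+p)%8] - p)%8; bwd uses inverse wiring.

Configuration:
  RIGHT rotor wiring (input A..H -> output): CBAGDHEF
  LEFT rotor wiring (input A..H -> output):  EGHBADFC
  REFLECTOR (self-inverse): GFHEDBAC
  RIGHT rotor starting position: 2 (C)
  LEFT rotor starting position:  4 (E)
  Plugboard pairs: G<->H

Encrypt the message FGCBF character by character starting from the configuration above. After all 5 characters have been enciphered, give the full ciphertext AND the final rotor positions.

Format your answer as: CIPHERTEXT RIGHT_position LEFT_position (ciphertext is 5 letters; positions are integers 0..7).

Char 1 ('F'): step: R->3, L=4; F->plug->F->R->H->L->F->refl->B->L'->C->R'->E->plug->E
Char 2 ('G'): step: R->4, L=4; G->plug->H->R->C->L->B->refl->F->L'->H->R'->A->plug->A
Char 3 ('C'): step: R->5, L=4; C->plug->C->R->A->L->E->refl->D->L'->G->R'->H->plug->G
Char 4 ('B'): step: R->6, L=4; B->plug->B->R->H->L->F->refl->B->L'->C->R'->E->plug->E
Char 5 ('F'): step: R->7, L=4; F->plug->F->R->E->L->A->refl->G->L'->D->R'->B->plug->B
Final: ciphertext=EAGEB, RIGHT=7, LEFT=4

Answer: EAGEB 7 4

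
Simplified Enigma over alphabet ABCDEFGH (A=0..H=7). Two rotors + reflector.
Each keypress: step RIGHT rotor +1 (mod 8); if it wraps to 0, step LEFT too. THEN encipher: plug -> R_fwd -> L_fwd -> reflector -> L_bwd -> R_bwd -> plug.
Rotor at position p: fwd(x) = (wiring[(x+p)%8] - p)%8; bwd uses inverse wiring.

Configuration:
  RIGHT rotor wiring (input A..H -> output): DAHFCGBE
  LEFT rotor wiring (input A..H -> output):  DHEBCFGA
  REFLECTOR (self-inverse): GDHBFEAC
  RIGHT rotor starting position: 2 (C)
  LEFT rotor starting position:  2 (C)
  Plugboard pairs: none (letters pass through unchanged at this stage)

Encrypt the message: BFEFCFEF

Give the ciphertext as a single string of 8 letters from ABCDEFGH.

Char 1 ('B'): step: R->3, L=2; B->plug->B->R->H->L->F->refl->E->L'->E->R'->H->plug->H
Char 2 ('F'): step: R->4, L=2; F->plug->F->R->E->L->E->refl->F->L'->H->R'->E->plug->E
Char 3 ('E'): step: R->5, L=2; E->plug->E->R->D->L->D->refl->B->L'->G->R'->D->plug->D
Char 4 ('F'): step: R->6, L=2; F->plug->F->R->H->L->F->refl->E->L'->E->R'->G->plug->G
Char 5 ('C'): step: R->7, L=2; C->plug->C->R->B->L->H->refl->C->L'->A->R'->D->plug->D
Char 6 ('F'): step: R->0, L->3 (L advanced); F->plug->F->R->G->L->E->refl->F->L'->E->R'->H->plug->H
Char 7 ('E'): step: R->1, L=3; E->plug->E->R->F->L->A->refl->G->L'->A->R'->F->plug->F
Char 8 ('F'): step: R->2, L=3; F->plug->F->R->C->L->C->refl->H->L'->B->R'->G->plug->G

Answer: HEDGDHFG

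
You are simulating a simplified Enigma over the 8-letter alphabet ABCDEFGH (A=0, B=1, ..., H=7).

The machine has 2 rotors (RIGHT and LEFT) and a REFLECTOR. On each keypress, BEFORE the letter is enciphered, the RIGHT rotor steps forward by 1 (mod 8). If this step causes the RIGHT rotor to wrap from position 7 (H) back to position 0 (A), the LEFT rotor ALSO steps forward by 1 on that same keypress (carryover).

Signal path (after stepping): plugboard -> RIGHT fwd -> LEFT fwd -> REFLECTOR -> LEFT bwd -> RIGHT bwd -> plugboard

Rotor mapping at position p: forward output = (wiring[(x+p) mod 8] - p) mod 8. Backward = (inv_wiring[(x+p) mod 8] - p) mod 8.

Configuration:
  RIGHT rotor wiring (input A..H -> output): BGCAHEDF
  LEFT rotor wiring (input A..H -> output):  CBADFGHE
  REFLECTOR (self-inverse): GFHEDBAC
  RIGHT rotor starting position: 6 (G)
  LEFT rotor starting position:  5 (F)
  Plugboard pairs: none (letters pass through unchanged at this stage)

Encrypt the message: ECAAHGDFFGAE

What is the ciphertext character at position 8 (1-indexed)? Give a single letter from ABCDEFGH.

Char 1 ('E'): step: R->7, L=5; E->plug->E->R->B->L->C->refl->H->L'->C->R'->B->plug->B
Char 2 ('C'): step: R->0, L->6 (L advanced); C->plug->C->R->C->L->E->refl->D->L'->D->R'->G->plug->G
Char 3 ('A'): step: R->1, L=6; A->plug->A->R->F->L->F->refl->B->L'->A->R'->H->plug->H
Char 4 ('A'): step: R->2, L=6; A->plug->A->R->A->L->B->refl->F->L'->F->R'->C->plug->C
Char 5 ('H'): step: R->3, L=6; H->plug->H->R->H->L->A->refl->G->L'->B->R'->C->plug->C
Char 6 ('G'): step: R->4, L=6; G->plug->G->R->G->L->H->refl->C->L'->E->R'->H->plug->H
Char 7 ('D'): step: R->5, L=6; D->plug->D->R->E->L->C->refl->H->L'->G->R'->B->plug->B
Char 8 ('F'): step: R->6, L=6; F->plug->F->R->C->L->E->refl->D->L'->D->R'->C->plug->C

C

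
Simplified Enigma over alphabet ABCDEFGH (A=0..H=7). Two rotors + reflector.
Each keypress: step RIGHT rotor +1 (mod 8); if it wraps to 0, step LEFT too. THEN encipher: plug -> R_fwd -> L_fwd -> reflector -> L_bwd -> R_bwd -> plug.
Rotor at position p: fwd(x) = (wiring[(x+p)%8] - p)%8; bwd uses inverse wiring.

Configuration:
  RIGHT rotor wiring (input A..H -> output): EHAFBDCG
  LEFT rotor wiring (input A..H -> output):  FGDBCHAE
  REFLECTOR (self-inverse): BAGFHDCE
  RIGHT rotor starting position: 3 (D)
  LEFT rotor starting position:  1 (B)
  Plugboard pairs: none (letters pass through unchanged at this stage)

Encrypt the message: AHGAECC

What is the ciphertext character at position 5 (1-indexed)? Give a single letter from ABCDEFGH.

Char 1 ('A'): step: R->4, L=1; A->plug->A->R->F->L->H->refl->E->L'->H->R'->B->plug->B
Char 2 ('H'): step: R->5, L=1; H->plug->H->R->E->L->G->refl->C->L'->B->R'->C->plug->C
Char 3 ('G'): step: R->6, L=1; G->plug->G->R->D->L->B->refl->A->L'->C->R'->E->plug->E
Char 4 ('A'): step: R->7, L=1; A->plug->A->R->H->L->E->refl->H->L'->F->R'->B->plug->B
Char 5 ('E'): step: R->0, L->2 (L advanced); E->plug->E->R->B->L->H->refl->E->L'->H->R'->B->plug->B

B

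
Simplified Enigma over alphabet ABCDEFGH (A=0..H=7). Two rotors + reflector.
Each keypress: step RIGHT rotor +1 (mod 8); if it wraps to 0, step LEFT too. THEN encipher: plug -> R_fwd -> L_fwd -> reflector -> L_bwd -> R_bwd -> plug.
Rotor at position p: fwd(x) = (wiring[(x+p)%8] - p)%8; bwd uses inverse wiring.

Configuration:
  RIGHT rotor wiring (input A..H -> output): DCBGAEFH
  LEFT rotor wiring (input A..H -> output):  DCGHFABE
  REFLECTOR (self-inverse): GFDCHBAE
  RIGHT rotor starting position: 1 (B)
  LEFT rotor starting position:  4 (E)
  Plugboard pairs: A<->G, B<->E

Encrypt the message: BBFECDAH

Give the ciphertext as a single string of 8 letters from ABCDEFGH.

Answer: FCBCBGFG

Derivation:
Char 1 ('B'): step: R->2, L=4; B->plug->E->R->D->L->A->refl->G->L'->F->R'->F->plug->F
Char 2 ('B'): step: R->3, L=4; B->plug->E->R->E->L->H->refl->E->L'->B->R'->C->plug->C
Char 3 ('F'): step: R->4, L=4; F->plug->F->R->G->L->C->refl->D->L'->H->R'->E->plug->B
Char 4 ('E'): step: R->5, L=4; E->plug->B->R->A->L->B->refl->F->L'->C->R'->C->plug->C
Char 5 ('C'): step: R->6, L=4; C->plug->C->R->F->L->G->refl->A->L'->D->R'->E->plug->B
Char 6 ('D'): step: R->7, L=4; D->plug->D->R->C->L->F->refl->B->L'->A->R'->A->plug->G
Char 7 ('A'): step: R->0, L->5 (L advanced); A->plug->G->R->F->L->B->refl->F->L'->E->R'->F->plug->F
Char 8 ('H'): step: R->1, L=5; H->plug->H->R->C->L->H->refl->E->L'->B->R'->A->plug->G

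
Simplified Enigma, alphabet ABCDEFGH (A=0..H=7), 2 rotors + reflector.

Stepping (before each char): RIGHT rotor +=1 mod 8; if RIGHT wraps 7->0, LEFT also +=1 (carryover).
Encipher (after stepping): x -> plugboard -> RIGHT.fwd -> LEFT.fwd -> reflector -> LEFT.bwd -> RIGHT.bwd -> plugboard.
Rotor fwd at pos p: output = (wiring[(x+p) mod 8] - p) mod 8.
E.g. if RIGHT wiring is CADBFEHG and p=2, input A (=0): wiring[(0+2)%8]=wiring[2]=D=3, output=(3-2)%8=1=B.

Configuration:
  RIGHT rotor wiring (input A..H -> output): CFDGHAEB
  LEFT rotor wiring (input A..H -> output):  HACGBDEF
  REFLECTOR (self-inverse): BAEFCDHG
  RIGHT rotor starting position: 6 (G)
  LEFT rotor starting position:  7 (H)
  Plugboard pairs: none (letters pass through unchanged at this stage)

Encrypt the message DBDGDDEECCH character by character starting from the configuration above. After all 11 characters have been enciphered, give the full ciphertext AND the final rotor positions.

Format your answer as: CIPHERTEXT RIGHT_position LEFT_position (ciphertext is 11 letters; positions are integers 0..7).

Answer: FEBHBGADAHF 1 1

Derivation:
Char 1 ('D'): step: R->7, L=7; D->plug->D->R->E->L->H->refl->G->L'->A->R'->F->plug->F
Char 2 ('B'): step: R->0, L->0 (L advanced); B->plug->B->R->F->L->D->refl->F->L'->H->R'->E->plug->E
Char 3 ('D'): step: R->1, L=0; D->plug->D->R->G->L->E->refl->C->L'->C->R'->B->plug->B
Char 4 ('G'): step: R->2, L=0; G->plug->G->R->A->L->H->refl->G->L'->D->R'->H->plug->H
Char 5 ('D'): step: R->3, L=0; D->plug->D->R->B->L->A->refl->B->L'->E->R'->B->plug->B
Char 6 ('D'): step: R->4, L=0; D->plug->D->R->F->L->D->refl->F->L'->H->R'->G->plug->G
Char 7 ('E'): step: R->5, L=0; E->plug->E->R->A->L->H->refl->G->L'->D->R'->A->plug->A
Char 8 ('E'): step: R->6, L=0; E->plug->E->R->F->L->D->refl->F->L'->H->R'->D->plug->D
Char 9 ('C'): step: R->7, L=0; C->plug->C->R->G->L->E->refl->C->L'->C->R'->A->plug->A
Char 10 ('C'): step: R->0, L->1 (L advanced); C->plug->C->R->D->L->A->refl->B->L'->B->R'->H->plug->H
Char 11 ('H'): step: R->1, L=1; H->plug->H->R->B->L->B->refl->A->L'->D->R'->F->plug->F
Final: ciphertext=FEBHBGADAHF, RIGHT=1, LEFT=1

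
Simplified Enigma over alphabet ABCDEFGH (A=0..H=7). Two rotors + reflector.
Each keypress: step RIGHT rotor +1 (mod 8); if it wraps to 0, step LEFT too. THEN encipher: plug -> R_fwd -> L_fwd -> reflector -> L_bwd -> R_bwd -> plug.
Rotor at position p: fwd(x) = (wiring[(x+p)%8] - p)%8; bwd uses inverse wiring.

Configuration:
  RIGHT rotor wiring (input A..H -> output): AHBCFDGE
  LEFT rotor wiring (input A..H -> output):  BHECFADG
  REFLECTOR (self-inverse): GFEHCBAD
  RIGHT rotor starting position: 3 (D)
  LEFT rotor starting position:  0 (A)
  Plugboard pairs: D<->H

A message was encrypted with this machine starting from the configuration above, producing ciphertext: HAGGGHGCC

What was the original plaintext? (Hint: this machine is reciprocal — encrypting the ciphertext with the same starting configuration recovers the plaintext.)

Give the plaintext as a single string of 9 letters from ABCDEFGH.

Char 1 ('H'): step: R->4, L=0; H->plug->D->R->A->L->B->refl->F->L'->E->R'->E->plug->E
Char 2 ('A'): step: R->5, L=0; A->plug->A->R->G->L->D->refl->H->L'->B->R'->B->plug->B
Char 3 ('G'): step: R->6, L=0; G->plug->G->R->H->L->G->refl->A->L'->F->R'->H->plug->D
Char 4 ('G'): step: R->7, L=0; G->plug->G->R->E->L->F->refl->B->L'->A->R'->C->plug->C
Char 5 ('G'): step: R->0, L->1 (L advanced); G->plug->G->R->G->L->F->refl->B->L'->C->R'->D->plug->H
Char 6 ('H'): step: R->1, L=1; H->plug->D->R->E->L->H->refl->D->L'->B->R'->C->plug->C
Char 7 ('G'): step: R->2, L=1; G->plug->G->R->G->L->F->refl->B->L'->C->R'->F->plug->F
Char 8 ('C'): step: R->3, L=1; C->plug->C->R->A->L->G->refl->A->L'->H->R'->A->plug->A
Char 9 ('C'): step: R->4, L=1; C->plug->C->R->C->L->B->refl->F->L'->G->R'->H->plug->D

Answer: EBDCHCFAD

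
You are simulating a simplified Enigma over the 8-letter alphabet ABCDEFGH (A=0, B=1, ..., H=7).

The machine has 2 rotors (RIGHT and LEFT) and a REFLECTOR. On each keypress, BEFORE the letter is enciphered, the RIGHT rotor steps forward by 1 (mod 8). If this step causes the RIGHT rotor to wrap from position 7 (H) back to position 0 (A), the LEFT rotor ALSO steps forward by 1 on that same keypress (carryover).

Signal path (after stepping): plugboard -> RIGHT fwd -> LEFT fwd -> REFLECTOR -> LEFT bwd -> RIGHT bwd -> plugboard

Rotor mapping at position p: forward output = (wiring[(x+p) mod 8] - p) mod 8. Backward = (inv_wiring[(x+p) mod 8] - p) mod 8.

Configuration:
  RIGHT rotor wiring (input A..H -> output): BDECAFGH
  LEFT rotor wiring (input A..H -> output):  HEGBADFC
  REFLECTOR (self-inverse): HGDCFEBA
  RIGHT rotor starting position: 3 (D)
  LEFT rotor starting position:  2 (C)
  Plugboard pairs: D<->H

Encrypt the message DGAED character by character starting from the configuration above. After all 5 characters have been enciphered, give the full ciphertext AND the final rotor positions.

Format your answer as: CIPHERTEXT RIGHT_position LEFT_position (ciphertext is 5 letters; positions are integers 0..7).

Answer: GBEBB 0 3

Derivation:
Char 1 ('D'): step: R->4, L=2; D->plug->H->R->G->L->F->refl->E->L'->A->R'->G->plug->G
Char 2 ('G'): step: R->5, L=2; G->plug->G->R->F->L->A->refl->H->L'->B->R'->B->plug->B
Char 3 ('A'): step: R->6, L=2; A->plug->A->R->A->L->E->refl->F->L'->G->R'->E->plug->E
Char 4 ('E'): step: R->7, L=2; E->plug->E->R->D->L->B->refl->G->L'->C->R'->B->plug->B
Char 5 ('D'): step: R->0, L->3 (L advanced); D->plug->H->R->H->L->D->refl->C->L'->D->R'->B->plug->B
Final: ciphertext=GBEBB, RIGHT=0, LEFT=3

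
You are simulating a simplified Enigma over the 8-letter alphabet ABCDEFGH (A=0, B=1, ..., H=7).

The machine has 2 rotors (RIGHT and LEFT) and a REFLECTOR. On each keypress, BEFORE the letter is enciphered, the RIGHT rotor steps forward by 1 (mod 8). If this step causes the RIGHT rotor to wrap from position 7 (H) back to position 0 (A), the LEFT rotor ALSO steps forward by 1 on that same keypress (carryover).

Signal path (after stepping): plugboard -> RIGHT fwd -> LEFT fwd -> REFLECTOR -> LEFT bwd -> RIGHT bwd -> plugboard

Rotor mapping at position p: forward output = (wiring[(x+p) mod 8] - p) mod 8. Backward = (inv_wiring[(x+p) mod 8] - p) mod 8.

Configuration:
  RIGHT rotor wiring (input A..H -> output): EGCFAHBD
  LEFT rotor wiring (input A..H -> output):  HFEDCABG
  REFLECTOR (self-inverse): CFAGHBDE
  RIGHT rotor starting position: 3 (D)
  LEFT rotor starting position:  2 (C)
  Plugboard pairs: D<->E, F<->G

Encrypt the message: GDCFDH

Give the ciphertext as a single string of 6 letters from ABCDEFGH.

Char 1 ('G'): step: R->4, L=2; G->plug->F->R->C->L->A->refl->C->L'->A->R'->E->plug->D
Char 2 ('D'): step: R->5, L=2; D->plug->E->R->B->L->B->refl->F->L'->G->R'->C->plug->C
Char 3 ('C'): step: R->6, L=2; C->plug->C->R->G->L->F->refl->B->L'->B->R'->H->plug->H
Char 4 ('F'): step: R->7, L=2; F->plug->G->R->A->L->C->refl->A->L'->C->R'->H->plug->H
Char 5 ('D'): step: R->0, L->3 (L advanced); D->plug->E->R->A->L->A->refl->C->L'->G->R'->B->plug->B
Char 6 ('H'): step: R->1, L=3; H->plug->H->R->D->L->G->refl->D->L'->E->R'->C->plug->C

Answer: DCHHBC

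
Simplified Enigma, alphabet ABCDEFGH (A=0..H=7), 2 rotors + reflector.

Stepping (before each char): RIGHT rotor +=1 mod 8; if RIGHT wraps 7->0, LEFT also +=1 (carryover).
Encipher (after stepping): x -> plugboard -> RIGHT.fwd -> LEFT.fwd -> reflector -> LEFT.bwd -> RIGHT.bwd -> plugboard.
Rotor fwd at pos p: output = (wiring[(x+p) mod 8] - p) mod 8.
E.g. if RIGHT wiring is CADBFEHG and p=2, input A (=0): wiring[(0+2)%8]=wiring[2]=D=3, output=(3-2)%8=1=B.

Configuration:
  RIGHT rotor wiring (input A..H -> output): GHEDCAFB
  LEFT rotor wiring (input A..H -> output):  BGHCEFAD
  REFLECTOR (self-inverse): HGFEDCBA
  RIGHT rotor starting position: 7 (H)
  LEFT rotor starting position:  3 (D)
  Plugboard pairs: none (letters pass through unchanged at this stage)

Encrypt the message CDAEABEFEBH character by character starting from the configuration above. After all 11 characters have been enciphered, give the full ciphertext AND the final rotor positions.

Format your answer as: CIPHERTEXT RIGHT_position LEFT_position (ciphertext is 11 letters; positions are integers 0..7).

Char 1 ('C'): step: R->0, L->4 (L advanced); C->plug->C->R->E->L->F->refl->C->L'->F->R'->G->plug->G
Char 2 ('D'): step: R->1, L=4; D->plug->D->R->B->L->B->refl->G->L'->H->R'->E->plug->E
Char 3 ('A'): step: R->2, L=4; A->plug->A->R->C->L->E->refl->D->L'->G->R'->D->plug->D
Char 4 ('E'): step: R->3, L=4; E->plug->E->R->G->L->D->refl->E->L'->C->R'->D->plug->D
Char 5 ('A'): step: R->4, L=4; A->plug->A->R->G->L->D->refl->E->L'->C->R'->E->plug->E
Char 6 ('B'): step: R->5, L=4; B->plug->B->R->A->L->A->refl->H->L'->D->R'->A->plug->A
Char 7 ('E'): step: R->6, L=4; E->plug->E->R->G->L->D->refl->E->L'->C->R'->H->plug->H
Char 8 ('F'): step: R->7, L=4; F->plug->F->R->D->L->H->refl->A->L'->A->R'->C->plug->C
Char 9 ('E'): step: R->0, L->5 (L advanced); E->plug->E->R->C->L->G->refl->B->L'->E->R'->C->plug->C
Char 10 ('B'): step: R->1, L=5; B->plug->B->R->D->L->E->refl->D->L'->B->R'->D->plug->D
Char 11 ('H'): step: R->2, L=5; H->plug->H->R->F->L->C->refl->F->L'->G->R'->D->plug->D
Final: ciphertext=GEDDEAHCCDD, RIGHT=2, LEFT=5

Answer: GEDDEAHCCDD 2 5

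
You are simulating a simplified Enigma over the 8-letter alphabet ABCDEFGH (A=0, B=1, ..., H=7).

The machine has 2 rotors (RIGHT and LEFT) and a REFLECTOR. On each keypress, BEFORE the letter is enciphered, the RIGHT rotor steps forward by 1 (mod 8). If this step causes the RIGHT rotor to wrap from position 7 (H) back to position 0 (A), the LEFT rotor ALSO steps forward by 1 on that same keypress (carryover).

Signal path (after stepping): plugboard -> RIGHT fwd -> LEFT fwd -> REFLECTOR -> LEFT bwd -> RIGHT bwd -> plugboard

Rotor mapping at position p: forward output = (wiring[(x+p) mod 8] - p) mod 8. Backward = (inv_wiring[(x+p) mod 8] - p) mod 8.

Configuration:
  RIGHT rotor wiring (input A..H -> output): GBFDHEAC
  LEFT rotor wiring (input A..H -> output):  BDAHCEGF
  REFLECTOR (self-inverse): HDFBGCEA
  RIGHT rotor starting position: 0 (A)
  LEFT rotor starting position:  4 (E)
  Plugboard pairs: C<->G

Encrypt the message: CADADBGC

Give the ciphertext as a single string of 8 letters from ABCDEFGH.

Char 1 ('C'): step: R->1, L=4; C->plug->G->R->B->L->A->refl->H->L'->F->R'->H->plug->H
Char 2 ('A'): step: R->2, L=4; A->plug->A->R->D->L->B->refl->D->L'->H->R'->H->plug->H
Char 3 ('D'): step: R->3, L=4; D->plug->D->R->F->L->H->refl->A->L'->B->R'->C->plug->G
Char 4 ('A'): step: R->4, L=4; A->plug->A->R->D->L->B->refl->D->L'->H->R'->H->plug->H
Char 5 ('D'): step: R->5, L=4; D->plug->D->R->B->L->A->refl->H->L'->F->R'->C->plug->G
Char 6 ('B'): step: R->6, L=4; B->plug->B->R->E->L->F->refl->C->L'->C->R'->A->plug->A
Char 7 ('G'): step: R->7, L=4; G->plug->C->R->C->L->C->refl->F->L'->E->R'->E->plug->E
Char 8 ('C'): step: R->0, L->5 (L advanced); C->plug->G->R->A->L->H->refl->A->L'->C->R'->H->plug->H

Answer: HHGHGAEH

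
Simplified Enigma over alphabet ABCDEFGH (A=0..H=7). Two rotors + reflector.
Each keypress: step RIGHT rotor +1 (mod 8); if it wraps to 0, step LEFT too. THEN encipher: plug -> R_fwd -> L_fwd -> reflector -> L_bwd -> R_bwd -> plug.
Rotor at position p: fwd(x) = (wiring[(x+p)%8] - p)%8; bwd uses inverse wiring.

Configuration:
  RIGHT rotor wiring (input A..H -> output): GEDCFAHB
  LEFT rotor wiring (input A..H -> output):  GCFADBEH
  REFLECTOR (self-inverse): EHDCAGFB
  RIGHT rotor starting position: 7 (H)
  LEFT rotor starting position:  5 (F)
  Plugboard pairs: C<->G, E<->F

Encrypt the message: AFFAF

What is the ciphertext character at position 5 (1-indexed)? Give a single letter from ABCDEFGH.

Char 1 ('A'): step: R->0, L->6 (L advanced); A->plug->A->R->G->L->F->refl->G->L'->A->R'->F->plug->E
Char 2 ('F'): step: R->1, L=6; F->plug->E->R->H->L->D->refl->C->L'->F->R'->H->plug->H
Char 3 ('F'): step: R->2, L=6; F->plug->E->R->F->L->C->refl->D->L'->H->R'->F->plug->E
Char 4 ('A'): step: R->3, L=6; A->plug->A->R->H->L->D->refl->C->L'->F->R'->C->plug->G
Char 5 ('F'): step: R->4, L=6; F->plug->E->R->C->L->A->refl->E->L'->D->R'->C->plug->G

G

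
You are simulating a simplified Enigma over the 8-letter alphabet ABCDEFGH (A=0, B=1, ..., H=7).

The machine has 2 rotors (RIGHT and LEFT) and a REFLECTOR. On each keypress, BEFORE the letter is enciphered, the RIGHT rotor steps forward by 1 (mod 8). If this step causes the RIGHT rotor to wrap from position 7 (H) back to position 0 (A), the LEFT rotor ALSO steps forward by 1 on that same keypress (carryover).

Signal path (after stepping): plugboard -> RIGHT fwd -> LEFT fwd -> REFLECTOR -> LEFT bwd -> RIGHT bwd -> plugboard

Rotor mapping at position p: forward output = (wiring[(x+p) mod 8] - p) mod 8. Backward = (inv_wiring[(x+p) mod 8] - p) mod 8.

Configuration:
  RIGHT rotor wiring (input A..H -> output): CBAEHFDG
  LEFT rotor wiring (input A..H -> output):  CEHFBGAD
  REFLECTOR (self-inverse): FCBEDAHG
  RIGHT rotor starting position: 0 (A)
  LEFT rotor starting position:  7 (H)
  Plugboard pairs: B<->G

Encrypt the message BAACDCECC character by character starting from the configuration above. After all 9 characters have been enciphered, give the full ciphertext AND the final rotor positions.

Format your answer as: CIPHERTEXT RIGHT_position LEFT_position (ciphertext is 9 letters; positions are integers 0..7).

Char 1 ('B'): step: R->1, L=7; B->plug->G->R->F->L->C->refl->B->L'->H->R'->B->plug->G
Char 2 ('A'): step: R->2, L=7; A->plug->A->R->G->L->H->refl->G->L'->E->R'->F->plug->F
Char 3 ('A'): step: R->3, L=7; A->plug->A->R->B->L->D->refl->E->L'->A->R'->D->plug->D
Char 4 ('C'): step: R->4, L=7; C->plug->C->R->H->L->B->refl->C->L'->F->R'->F->plug->F
Char 5 ('D'): step: R->5, L=7; D->plug->D->R->F->L->C->refl->B->L'->H->R'->G->plug->B
Char 6 ('C'): step: R->6, L=7; C->plug->C->R->E->L->G->refl->H->L'->G->R'->F->plug->F
Char 7 ('E'): step: R->7, L=7; E->plug->E->R->F->L->C->refl->B->L'->H->R'->A->plug->A
Char 8 ('C'): step: R->0, L->0 (L advanced); C->plug->C->R->A->L->C->refl->B->L'->E->R'->D->plug->D
Char 9 ('C'): step: R->1, L=0; C->plug->C->R->D->L->F->refl->A->L'->G->R'->D->plug->D
Final: ciphertext=GFDFBFADD, RIGHT=1, LEFT=0

Answer: GFDFBFADD 1 0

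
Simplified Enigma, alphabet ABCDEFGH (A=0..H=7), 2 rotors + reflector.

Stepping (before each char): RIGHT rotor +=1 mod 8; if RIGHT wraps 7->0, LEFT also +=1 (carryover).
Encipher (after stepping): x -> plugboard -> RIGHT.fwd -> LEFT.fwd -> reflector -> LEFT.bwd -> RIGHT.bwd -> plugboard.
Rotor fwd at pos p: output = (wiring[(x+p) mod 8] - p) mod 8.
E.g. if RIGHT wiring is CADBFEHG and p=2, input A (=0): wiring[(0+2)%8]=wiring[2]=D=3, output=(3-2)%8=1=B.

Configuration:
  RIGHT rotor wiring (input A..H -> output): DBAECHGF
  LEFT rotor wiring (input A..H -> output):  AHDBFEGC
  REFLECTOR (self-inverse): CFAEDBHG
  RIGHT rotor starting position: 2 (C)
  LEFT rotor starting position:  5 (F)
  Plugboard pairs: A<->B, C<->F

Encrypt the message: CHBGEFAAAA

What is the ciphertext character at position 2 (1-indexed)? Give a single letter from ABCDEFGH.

Char 1 ('C'): step: R->3, L=5; C->plug->F->R->A->L->H->refl->G->L'->F->R'->H->plug->H
Char 2 ('H'): step: R->4, L=5; H->plug->H->R->A->L->H->refl->G->L'->F->R'->F->plug->C

C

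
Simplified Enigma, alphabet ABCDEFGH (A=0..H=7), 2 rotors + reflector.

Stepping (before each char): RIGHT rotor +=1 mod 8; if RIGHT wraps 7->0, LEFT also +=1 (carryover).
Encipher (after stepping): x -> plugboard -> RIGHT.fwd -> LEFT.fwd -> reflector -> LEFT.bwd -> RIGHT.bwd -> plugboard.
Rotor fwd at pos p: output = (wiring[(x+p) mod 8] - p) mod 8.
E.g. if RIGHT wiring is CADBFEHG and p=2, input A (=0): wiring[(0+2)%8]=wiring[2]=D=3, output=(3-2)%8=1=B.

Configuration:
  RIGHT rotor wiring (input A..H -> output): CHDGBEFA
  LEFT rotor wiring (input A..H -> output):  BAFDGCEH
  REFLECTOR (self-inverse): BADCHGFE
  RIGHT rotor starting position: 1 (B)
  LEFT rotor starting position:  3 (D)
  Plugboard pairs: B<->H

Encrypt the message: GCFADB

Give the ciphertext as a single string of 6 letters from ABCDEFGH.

Char 1 ('G'): step: R->2, L=3; G->plug->G->R->A->L->A->refl->B->L'->D->R'->E->plug->E
Char 2 ('C'): step: R->3, L=3; C->plug->C->R->B->L->D->refl->C->L'->H->R'->F->plug->F
Char 3 ('F'): step: R->4, L=3; F->plug->F->R->D->L->B->refl->A->L'->A->R'->B->plug->H
Char 4 ('A'): step: R->5, L=3; A->plug->A->R->H->L->C->refl->D->L'->B->R'->G->plug->G
Char 5 ('D'): step: R->6, L=3; D->plug->D->R->B->L->D->refl->C->L'->H->R'->A->plug->A
Char 6 ('B'): step: R->7, L=3; B->plug->H->R->G->L->F->refl->G->L'->F->R'->G->plug->G

Answer: EFHGAG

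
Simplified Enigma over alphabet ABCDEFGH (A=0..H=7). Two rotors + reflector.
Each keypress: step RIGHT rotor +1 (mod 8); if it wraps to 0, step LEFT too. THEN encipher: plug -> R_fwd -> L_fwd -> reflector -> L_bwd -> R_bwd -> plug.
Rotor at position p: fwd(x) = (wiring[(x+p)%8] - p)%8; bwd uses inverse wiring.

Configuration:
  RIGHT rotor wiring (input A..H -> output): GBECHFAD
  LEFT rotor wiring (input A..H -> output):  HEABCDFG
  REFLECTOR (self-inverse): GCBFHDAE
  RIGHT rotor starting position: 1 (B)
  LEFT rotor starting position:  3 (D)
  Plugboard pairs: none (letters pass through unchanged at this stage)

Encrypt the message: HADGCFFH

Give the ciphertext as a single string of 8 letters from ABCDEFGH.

Answer: GBCDACGA

Derivation:
Char 1 ('H'): step: R->2, L=3; H->plug->H->R->H->L->F->refl->D->L'->E->R'->G->plug->G
Char 2 ('A'): step: R->3, L=3; A->plug->A->R->H->L->F->refl->D->L'->E->R'->B->plug->B
Char 3 ('D'): step: R->4, L=3; D->plug->D->R->H->L->F->refl->D->L'->E->R'->C->plug->C
Char 4 ('G'): step: R->5, L=3; G->plug->G->R->F->L->E->refl->H->L'->B->R'->D->plug->D
Char 5 ('C'): step: R->6, L=3; C->plug->C->R->A->L->G->refl->A->L'->C->R'->A->plug->A
Char 6 ('F'): step: R->7, L=3; F->plug->F->R->A->L->G->refl->A->L'->C->R'->C->plug->C
Char 7 ('F'): step: R->0, L->4 (L advanced); F->plug->F->R->F->L->A->refl->G->L'->A->R'->G->plug->G
Char 8 ('H'): step: R->1, L=4; H->plug->H->R->F->L->A->refl->G->L'->A->R'->A->plug->A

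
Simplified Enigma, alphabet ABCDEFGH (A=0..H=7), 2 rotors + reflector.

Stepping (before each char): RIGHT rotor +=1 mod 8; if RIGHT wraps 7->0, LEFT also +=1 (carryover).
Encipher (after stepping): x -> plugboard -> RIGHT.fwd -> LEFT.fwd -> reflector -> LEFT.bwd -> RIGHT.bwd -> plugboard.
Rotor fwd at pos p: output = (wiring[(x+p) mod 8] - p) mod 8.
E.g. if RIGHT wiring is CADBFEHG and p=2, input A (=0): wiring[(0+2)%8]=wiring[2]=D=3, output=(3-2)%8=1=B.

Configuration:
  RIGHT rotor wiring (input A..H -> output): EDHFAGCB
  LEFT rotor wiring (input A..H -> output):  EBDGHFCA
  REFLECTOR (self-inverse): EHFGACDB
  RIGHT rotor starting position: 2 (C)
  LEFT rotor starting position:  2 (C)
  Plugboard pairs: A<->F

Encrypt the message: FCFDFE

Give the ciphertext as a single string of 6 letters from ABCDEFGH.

Answer: EBCBEA

Derivation:
Char 1 ('F'): step: R->3, L=2; F->plug->A->R->C->L->F->refl->C->L'->G->R'->E->plug->E
Char 2 ('C'): step: R->4, L=2; C->plug->C->R->G->L->C->refl->F->L'->C->R'->B->plug->B
Char 3 ('F'): step: R->5, L=2; F->plug->A->R->B->L->E->refl->A->L'->E->R'->C->plug->C
Char 4 ('D'): step: R->6, L=2; D->plug->D->R->F->L->G->refl->D->L'->D->R'->B->plug->B
Char 5 ('F'): step: R->7, L=2; F->plug->A->R->C->L->F->refl->C->L'->G->R'->E->plug->E
Char 6 ('E'): step: R->0, L->3 (L advanced); E->plug->E->R->A->L->D->refl->G->L'->G->R'->F->plug->A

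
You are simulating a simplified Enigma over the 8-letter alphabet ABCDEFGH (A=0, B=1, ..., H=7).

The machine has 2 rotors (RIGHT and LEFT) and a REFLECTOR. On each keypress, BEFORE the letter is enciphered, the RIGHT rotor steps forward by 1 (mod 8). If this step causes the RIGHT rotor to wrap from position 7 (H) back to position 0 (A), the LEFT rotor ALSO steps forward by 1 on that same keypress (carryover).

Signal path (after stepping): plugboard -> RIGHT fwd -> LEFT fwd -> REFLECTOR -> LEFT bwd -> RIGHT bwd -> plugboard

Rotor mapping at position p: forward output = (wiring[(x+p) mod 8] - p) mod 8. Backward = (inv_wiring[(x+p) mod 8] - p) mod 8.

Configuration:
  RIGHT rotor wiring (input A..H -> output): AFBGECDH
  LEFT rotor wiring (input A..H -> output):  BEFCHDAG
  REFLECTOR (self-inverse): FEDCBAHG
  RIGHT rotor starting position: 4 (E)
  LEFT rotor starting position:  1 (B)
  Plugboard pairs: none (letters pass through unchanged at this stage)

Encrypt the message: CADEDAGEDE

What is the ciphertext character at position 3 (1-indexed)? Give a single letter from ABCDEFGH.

Char 1 ('C'): step: R->5, L=1; C->plug->C->R->C->L->B->refl->E->L'->B->R'->G->plug->G
Char 2 ('A'): step: R->6, L=1; A->plug->A->R->F->L->H->refl->G->L'->D->R'->E->plug->E
Char 3 ('D'): step: R->7, L=1; D->plug->D->R->C->L->B->refl->E->L'->B->R'->B->plug->B

B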